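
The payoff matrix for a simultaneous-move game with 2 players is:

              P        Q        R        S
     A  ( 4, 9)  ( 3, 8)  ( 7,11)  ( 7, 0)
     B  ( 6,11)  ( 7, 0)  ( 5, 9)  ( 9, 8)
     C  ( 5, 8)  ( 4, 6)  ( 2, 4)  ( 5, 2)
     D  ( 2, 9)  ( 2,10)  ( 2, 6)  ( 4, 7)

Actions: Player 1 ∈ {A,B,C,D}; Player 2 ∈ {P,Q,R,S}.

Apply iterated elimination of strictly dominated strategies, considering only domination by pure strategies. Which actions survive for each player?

P1 drop C (B beats it: P:6>5 Q:7>4 R:5>2 S:9>5)
P1 drop D (A beats it: P:4>2 Q:3>2 R:7>2 S:7>4)
P2 drop Q (P beats it: A:9>8 B:11>0)
P2 drop S (P beats it: A:9>0 B:11>8)
P1→{A,B} P2→{P,R}

Survivors P1:{A,B} P2:{P,R}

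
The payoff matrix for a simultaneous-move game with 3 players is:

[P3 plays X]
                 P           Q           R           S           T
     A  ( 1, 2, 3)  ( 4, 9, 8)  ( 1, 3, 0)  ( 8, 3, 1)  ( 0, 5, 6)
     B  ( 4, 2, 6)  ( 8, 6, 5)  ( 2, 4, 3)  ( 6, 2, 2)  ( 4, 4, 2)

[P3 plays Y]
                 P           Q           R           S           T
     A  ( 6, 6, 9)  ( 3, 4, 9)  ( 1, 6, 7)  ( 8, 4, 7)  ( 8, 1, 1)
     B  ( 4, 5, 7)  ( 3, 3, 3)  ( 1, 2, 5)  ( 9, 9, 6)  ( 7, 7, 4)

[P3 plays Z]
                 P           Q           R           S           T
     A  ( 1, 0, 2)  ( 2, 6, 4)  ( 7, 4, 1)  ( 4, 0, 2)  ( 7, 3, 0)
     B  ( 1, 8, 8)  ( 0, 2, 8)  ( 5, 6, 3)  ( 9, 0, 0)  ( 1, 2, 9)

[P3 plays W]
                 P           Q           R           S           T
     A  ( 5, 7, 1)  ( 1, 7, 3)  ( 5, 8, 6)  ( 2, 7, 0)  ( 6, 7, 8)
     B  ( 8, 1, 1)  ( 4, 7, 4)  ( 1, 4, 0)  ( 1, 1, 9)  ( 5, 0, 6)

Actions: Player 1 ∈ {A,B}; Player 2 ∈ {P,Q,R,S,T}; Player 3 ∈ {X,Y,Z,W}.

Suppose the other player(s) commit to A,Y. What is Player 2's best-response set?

BR_2 = {P,R}

u_2(P vs A,Y) = 6
u_2(Q vs A,Y) = 4
u_2(R vs A,Y) = 6
u_2(S vs A,Y) = 4
u_2(T vs A,Y) = 1
max payoff 6 at {P,R}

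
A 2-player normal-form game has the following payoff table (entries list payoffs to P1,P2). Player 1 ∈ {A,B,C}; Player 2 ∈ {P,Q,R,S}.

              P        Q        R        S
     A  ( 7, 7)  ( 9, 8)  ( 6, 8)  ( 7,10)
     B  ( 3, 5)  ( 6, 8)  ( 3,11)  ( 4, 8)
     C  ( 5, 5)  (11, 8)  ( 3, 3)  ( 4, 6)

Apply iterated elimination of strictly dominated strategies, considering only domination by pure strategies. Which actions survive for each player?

P1 drop B (A beats it: P:7>3 Q:9>6 R:6>3 S:7>4)
P2 drop P (Q beats it: A:8>7 C:8>5)
P2 drop R (S beats it: A:10>8 C:6>3)
P1→{A,C} P2→{Q,S}

Survivors P1:{A,C} P2:{Q,S}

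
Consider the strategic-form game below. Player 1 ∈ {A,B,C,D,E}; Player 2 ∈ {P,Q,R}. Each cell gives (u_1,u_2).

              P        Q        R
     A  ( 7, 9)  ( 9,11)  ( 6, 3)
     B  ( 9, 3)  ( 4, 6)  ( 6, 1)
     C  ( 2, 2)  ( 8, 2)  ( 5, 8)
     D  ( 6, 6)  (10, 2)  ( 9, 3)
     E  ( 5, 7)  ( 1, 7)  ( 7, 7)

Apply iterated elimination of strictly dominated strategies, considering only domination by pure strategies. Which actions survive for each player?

P1 drop C (A beats it: P:7>2 Q:9>8 R:6>5)
P1 drop E (D beats it: P:6>5 Q:10>1 R:9>7)
P2 drop R (P beats it: A:9>3 B:3>1 D:6>3)
P1→{A,B,D} P2→{P,Q}

IESDS → P1:{A,B,D} P2:{P,Q}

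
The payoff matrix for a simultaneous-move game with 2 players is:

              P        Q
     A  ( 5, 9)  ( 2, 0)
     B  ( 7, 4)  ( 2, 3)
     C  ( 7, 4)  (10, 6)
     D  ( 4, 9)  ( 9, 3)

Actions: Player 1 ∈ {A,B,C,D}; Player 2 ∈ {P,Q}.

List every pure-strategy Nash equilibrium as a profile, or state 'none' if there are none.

(A,P): not NE [P1→C gives 7>5]
(A,Q): not NE [P1→C gives 10>2; P2→P gives 9>0]
(B,P): NE
(B,Q): not NE [P1→C gives 10>2; P2→P gives 4>3]
(C,P): not NE [P2→Q gives 6>4]
(C,Q): NE
(D,P): not NE [P1→C gives 7>4]
(D,Q): not NE [P1→C gives 10>9; P2→P gives 9>3]

Nash profiles: (B,P), (C,Q)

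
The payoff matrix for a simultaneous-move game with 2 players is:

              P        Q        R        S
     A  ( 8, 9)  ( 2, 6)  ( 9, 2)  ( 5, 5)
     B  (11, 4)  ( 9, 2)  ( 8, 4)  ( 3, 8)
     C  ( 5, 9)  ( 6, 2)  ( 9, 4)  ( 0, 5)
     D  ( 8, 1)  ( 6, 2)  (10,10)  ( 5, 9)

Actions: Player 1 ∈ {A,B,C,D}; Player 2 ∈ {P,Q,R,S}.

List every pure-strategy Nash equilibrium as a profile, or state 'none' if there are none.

(A,P): not NE [P1→B gives 11>8]
(A,Q): not NE [P1→B gives 9>2; P2→P gives 9>6]
(A,R): not NE [P1→D gives 10>9; P2→P gives 9>2]
(A,S): not NE [P2→P gives 9>5]
(B,P): not NE [P2→S gives 8>4]
(B,Q): not NE [P2→S gives 8>2]
(B,R): not NE [P1→D gives 10>8; P2→S gives 8>4]
(B,S): not NE [P1→D gives 5>3]
(C,P): not NE [P1→B gives 11>5]
(C,Q): not NE [P1→B gives 9>6; P2→P gives 9>2]
(C,R): not NE [P1→D gives 10>9; P2→P gives 9>4]
(C,S): not NE [P1→D gives 5>0; P2→P gives 9>5]
(D,P): not NE [P1→B gives 11>8; P2→R gives 10>1]
(D,Q): not NE [P1→B gives 9>6; P2→R gives 10>2]
(D,R): NE
(D,S): not NE [P2→R gives 10>9]

PSNE = {(D,R)}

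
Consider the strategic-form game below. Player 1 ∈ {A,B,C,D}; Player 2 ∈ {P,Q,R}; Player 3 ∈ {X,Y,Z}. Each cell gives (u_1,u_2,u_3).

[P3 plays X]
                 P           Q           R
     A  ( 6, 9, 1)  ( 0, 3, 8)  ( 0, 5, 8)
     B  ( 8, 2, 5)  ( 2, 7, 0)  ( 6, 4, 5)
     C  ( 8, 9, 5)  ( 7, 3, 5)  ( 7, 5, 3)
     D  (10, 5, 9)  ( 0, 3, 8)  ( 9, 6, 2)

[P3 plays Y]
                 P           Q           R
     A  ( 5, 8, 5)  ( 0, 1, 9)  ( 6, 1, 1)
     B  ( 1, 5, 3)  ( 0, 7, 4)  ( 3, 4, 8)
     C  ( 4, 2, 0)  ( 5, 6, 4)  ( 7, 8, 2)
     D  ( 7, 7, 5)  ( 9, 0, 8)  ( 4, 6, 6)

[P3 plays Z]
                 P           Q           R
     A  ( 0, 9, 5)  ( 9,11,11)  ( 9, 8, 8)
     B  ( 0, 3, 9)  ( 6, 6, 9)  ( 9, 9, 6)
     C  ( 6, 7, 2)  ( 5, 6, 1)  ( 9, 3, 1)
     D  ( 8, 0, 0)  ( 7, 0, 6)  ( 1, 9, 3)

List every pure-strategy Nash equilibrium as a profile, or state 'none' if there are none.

Nash profiles: (A,Q,Z)

(A,P,X): not NE [P1→D gives 10>6; P3→Z gives 5>1]
(A,P,Y): not NE [P1→D gives 7>5]
(A,P,Z): not NE [P1→D gives 8>0; P2→Q gives 11>9]
(A,Q,X): not NE [P1→C gives 7>0; P2→P gives 9>3; P3→Z gives 11>8]
(A,Q,Y): not NE [P1→D gives 9>0; P2→P gives 8>1; P3→Z gives 11>9]
(A,Q,Z): NE
(A,R,X): not NE [P1→D gives 9>0; P2→P gives 9>5]
(A,R,Y): not NE [P1→C gives 7>6; P2→P gives 8>1; P3→Z gives 8>1]
(A,R,Z): not NE [P2→Q gives 11>8]
(B,P,X): not NE [P1→D gives 10>8; P2→Q gives 7>2; P3→Z gives 9>5]
(B,P,Y): not NE [P1→D gives 7>1; P2→Q gives 7>5; P3→Z gives 9>3]
(B,P,Z): not NE [P1→D gives 8>0; P2→R gives 9>3]
(B,Q,X): not NE [P1→C gives 7>2; P3→Z gives 9>0]
(B,Q,Y): not NE [P1→D gives 9>0; P3→Z gives 9>4]
(B,Q,Z): not NE [P1→A gives 9>6; P2→R gives 9>6]
(B,R,X): not NE [P1→D gives 9>6; P2→Q gives 7>4; P3→Y gives 8>5]
(B,R,Y): not NE [P1→C gives 7>3; P2→Q gives 7>4]
(B,R,Z): not NE [P3→Y gives 8>6]
(C,P,X): not NE [P1→D gives 10>8]
(C,P,Y): not NE [P1→D gives 7>4; P2→R gives 8>2; P3→X gives 5>0]
(C,P,Z): not NE [P1→D gives 8>6; P3→X gives 5>2]
(C,Q,X): not NE [P2→P gives 9>3]
(C,Q,Y): not NE [P1→D gives 9>5; P2→R gives 8>6; P3→X gives 5>4]
(C,Q,Z): not NE [P1→A gives 9>5; P2→P gives 7>6; P3→X gives 5>1]
(C,R,X): not NE [P1→D gives 9>7; P2→P gives 9>5]
(C,R,Y): not NE [P3→X gives 3>2]
(C,R,Z): not NE [P2→P gives 7>3; P3→X gives 3>1]
(D,P,X): not NE [P2→R gives 6>5]
(D,P,Y): not NE [P3→X gives 9>5]
(D,P,Z): not NE [P2→R gives 9>0; P3→X gives 9>0]
(D,Q,X): not NE [P1→C gives 7>0; P2→R gives 6>3]
(D,Q,Y): not NE [P2→P gives 7>0]
(D,Q,Z): not NE [P1→A gives 9>7; P2→R gives 9>0; P3→Y gives 8>6]
(D,R,X): not NE [P3→Y gives 6>2]
(D,R,Y): not NE [P1→C gives 7>4; P2→P gives 7>6]
(D,R,Z): not NE [P1→C gives 9>1; P3→Y gives 6>3]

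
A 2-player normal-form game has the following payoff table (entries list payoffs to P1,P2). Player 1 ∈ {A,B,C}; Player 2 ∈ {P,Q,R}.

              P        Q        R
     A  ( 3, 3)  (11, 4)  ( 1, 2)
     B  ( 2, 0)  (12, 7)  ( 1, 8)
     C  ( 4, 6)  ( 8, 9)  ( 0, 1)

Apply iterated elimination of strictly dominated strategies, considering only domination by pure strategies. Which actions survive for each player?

P2 drop P (Q beats it: A:4>3 B:7>0 C:9>6)
P1 drop C (A beats it: Q:11>8 R:1>0)
P1→{A,B} P2→{Q,R}

Survivors P1:{A,B} P2:{Q,R}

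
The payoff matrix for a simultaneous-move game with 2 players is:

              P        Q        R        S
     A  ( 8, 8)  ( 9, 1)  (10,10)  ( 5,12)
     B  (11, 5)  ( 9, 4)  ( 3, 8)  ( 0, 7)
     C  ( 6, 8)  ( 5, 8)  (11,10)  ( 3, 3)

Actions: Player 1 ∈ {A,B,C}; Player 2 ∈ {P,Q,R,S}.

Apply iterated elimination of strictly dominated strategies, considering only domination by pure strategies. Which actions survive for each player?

P2 drop P (R beats it: A:10>8 B:8>5 C:10>8)
P2 drop Q (R beats it: A:10>1 B:8>4 C:10>8)
P1 drop B (A beats it: R:10>3 S:5>0)
P1→{A,C} P2→{R,S}

Survivors P1:{A,C} P2:{R,S}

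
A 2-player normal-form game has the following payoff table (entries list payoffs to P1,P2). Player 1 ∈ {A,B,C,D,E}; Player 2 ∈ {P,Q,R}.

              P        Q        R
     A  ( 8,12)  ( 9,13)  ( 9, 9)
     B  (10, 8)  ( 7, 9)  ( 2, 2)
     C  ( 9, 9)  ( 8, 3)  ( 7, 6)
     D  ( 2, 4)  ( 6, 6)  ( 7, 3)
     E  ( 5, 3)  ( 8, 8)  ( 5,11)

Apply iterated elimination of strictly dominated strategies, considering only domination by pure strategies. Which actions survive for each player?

Survivors P1:{A,B,C} P2:{P,Q}

P1 drop D (A beats it: P:8>2 Q:9>6 R:9>7)
P1 drop E (A beats it: P:8>5 Q:9>8 R:9>5)
P2 drop R (P beats it: A:12>9 B:8>2 C:9>6)
P1→{A,B,C} P2→{P,Q}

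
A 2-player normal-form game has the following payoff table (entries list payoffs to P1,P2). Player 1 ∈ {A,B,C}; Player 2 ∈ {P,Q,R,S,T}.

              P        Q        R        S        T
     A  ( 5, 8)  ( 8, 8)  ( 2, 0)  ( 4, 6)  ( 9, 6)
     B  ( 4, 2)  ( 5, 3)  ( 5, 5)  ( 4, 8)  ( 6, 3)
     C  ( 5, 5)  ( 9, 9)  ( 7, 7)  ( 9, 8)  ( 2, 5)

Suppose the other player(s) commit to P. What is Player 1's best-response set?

u_1(A vs P) = 5
u_1(B vs P) = 4
u_1(C vs P) = 5
max payoff 5 at {A,C}

P1 best: {A,C}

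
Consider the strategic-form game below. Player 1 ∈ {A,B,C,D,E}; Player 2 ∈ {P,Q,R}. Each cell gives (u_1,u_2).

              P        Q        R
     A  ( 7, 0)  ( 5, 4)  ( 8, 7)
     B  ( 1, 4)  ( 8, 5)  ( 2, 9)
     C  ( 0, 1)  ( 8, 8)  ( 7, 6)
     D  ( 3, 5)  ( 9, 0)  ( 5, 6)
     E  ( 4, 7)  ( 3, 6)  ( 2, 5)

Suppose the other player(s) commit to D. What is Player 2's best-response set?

BR_2 = {R}

u_2(P vs D) = 5
u_2(Q vs D) = 0
u_2(R vs D) = 6
max payoff 6 at {R}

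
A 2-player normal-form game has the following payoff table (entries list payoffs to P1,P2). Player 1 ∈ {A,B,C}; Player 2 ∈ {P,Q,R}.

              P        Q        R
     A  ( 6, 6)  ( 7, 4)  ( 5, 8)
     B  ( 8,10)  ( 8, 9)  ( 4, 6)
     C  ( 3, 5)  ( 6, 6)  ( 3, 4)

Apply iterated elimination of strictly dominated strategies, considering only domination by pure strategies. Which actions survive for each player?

P1 drop C (A beats it: P:6>3 Q:7>6 R:5>3)
P2 drop Q (P beats it: A:6>4 B:10>9)
P1→{A,B} P2→{P,R}

Remaining: P1:{A,B} P2:{P,R}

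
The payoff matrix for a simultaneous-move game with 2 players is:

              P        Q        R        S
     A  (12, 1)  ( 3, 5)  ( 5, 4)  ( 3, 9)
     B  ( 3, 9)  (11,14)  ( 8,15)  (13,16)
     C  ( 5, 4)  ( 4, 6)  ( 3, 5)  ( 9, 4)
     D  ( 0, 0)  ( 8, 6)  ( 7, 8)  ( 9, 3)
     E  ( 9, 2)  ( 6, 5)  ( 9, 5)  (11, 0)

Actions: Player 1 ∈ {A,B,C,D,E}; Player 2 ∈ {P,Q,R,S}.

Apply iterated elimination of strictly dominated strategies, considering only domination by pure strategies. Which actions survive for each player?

P1 drop C (E beats it: P:9>5 Q:6>4 R:9>3 S:11>9)
P1 drop D (B beats it: P:3>0 Q:11>8 R:8>7 S:13>9)
P2 drop P (Q beats it: A:5>1 B:14>9 E:5>2)
P1 drop A (B beats it: Q:11>3 R:8>5 S:13>3)
P1→{B,E} P2→{Q,R,S}

IESDS → P1:{B,E} P2:{Q,R,S}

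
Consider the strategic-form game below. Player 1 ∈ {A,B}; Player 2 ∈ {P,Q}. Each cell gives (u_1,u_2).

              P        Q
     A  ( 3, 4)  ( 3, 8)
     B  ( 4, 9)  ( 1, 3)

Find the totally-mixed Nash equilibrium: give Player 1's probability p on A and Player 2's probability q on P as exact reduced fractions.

P1 indiff ⇒ q·3+(1-q)·3 = q·4+(1-q)·1 ⇒ q(-1) = (1-q)(-2) ⇒ q = 2/3
P2 indiff ⇒ p·4+(1-p)·9 = p·8+(1-p)·3 ⇒ p(-4) = (1-p)(-6) ⇒ p = 3/5

P1 mixes 3/5 on A; P2 mixes 2/3 on P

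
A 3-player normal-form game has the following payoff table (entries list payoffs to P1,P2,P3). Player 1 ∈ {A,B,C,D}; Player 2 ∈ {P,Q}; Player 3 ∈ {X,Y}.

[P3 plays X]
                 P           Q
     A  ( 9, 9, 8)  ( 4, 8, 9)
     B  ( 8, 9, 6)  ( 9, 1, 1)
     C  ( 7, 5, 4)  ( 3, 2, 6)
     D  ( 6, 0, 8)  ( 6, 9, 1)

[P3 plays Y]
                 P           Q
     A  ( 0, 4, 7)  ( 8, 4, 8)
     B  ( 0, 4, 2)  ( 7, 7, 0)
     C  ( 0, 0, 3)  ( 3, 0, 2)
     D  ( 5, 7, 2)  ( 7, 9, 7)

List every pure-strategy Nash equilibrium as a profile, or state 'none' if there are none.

(A,P,X): NE
(A,P,Y): not NE [P1→D gives 5>0; P3→X gives 8>7]
(A,Q,X): not NE [P1→B gives 9>4; P2→P gives 9>8]
(A,Q,Y): not NE [P3→X gives 9>8]
(B,P,X): not NE [P1→A gives 9>8]
(B,P,Y): not NE [P1→D gives 5>0; P2→Q gives 7>4; P3→X gives 6>2]
(B,Q,X): not NE [P2→P gives 9>1]
(B,Q,Y): not NE [P1→A gives 8>7; P3→X gives 1>0]
(C,P,X): not NE [P1→A gives 9>7]
(C,P,Y): not NE [P1→D gives 5>0; P3→X gives 4>3]
(C,Q,X): not NE [P1→B gives 9>3; P2→P gives 5>2]
(C,Q,Y): not NE [P1→A gives 8>3; P3→X gives 6>2]
(D,P,X): not NE [P1→A gives 9>6; P2→Q gives 9>0]
(D,P,Y): not NE [P2→Q gives 9>7; P3→X gives 8>2]
(D,Q,X): not NE [P1→B gives 9>6; P3→Y gives 7>1]
(D,Q,Y): not NE [P1→A gives 8>7]

Nash profiles: (A,P,X)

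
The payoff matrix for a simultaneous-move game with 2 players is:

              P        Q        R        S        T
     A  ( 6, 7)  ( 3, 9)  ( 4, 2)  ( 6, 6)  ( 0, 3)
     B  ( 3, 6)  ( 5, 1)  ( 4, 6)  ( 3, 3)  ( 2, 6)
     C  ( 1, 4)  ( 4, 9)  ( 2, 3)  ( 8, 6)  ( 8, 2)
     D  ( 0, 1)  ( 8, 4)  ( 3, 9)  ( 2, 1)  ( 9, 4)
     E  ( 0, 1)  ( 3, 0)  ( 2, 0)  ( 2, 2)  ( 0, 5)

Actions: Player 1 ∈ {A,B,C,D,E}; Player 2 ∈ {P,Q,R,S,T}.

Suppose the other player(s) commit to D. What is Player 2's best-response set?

u_2(P vs D) = 1
u_2(Q vs D) = 4
u_2(R vs D) = 9
u_2(S vs D) = 1
u_2(T vs D) = 4
max payoff 9 at {R}

BR_2 = {R}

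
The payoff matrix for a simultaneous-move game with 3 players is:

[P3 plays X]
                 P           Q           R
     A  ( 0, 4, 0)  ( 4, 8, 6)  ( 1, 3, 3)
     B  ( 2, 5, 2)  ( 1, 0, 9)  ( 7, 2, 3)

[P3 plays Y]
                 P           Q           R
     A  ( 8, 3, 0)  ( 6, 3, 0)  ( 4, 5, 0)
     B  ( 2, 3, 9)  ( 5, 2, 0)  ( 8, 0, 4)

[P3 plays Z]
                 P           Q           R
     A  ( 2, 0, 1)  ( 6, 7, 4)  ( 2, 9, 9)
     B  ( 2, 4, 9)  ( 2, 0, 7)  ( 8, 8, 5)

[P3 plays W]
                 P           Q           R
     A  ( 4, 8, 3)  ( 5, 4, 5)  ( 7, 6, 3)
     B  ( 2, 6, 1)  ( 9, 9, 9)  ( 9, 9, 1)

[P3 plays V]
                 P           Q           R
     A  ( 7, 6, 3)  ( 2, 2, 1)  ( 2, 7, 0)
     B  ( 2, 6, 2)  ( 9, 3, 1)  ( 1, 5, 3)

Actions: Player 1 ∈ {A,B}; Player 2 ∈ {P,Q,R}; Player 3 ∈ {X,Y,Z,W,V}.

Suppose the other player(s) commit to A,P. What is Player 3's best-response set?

u_3(X vs A,P) = 0
u_3(Y vs A,P) = 0
u_3(Z vs A,P) = 1
u_3(W vs A,P) = 3
u_3(V vs A,P) = 3
max payoff 3 at {W,V}

P3 best: {W,V}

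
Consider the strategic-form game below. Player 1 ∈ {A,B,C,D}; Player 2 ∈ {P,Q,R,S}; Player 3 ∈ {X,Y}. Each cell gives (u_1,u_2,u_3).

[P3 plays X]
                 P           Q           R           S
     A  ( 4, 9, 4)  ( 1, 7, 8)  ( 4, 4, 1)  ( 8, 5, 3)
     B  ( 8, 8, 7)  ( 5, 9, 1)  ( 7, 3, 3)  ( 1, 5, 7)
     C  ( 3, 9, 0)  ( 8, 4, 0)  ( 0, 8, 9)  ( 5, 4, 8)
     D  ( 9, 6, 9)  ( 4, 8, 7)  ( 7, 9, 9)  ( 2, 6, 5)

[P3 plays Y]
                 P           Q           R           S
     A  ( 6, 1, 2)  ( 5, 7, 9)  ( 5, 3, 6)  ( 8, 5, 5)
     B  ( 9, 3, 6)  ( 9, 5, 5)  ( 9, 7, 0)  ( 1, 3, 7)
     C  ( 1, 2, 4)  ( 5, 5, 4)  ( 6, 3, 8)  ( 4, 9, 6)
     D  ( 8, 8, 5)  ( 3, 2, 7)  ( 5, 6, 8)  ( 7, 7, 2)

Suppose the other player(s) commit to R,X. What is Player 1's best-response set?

P1 best: {B,D}

u_1(A vs R,X) = 4
u_1(B vs R,X) = 7
u_1(C vs R,X) = 0
u_1(D vs R,X) = 7
max payoff 7 at {B,D}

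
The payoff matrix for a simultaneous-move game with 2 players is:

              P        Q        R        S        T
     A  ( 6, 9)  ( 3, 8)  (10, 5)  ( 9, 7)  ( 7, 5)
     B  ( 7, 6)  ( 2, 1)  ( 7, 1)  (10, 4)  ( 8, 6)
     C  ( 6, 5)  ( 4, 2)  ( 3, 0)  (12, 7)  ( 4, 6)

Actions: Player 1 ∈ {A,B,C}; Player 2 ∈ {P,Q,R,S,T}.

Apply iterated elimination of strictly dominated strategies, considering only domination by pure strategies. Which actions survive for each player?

IESDS → P1:{B,C} P2:{P,S,T}

P2 drop Q (P beats it: A:9>8 B:6>1 C:5>2)
P2 drop R (P beats it: A:9>5 B:6>1 C:5>0)
P1 drop A (B beats it: P:7>6 S:10>9 T:8>7)
P1→{B,C} P2→{P,S,T}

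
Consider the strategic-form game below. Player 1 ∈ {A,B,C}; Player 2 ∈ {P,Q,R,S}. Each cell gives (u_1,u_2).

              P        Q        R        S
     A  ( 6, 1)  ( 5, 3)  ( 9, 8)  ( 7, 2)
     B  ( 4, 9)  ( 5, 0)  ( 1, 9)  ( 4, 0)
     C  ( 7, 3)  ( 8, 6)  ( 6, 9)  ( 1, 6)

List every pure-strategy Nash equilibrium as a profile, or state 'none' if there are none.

NE set: (A,R)

(A,P): not NE [P1→C gives 7>6; P2→R gives 8>1]
(A,Q): not NE [P1→C gives 8>5; P2→R gives 8>3]
(A,R): NE
(A,S): not NE [P2→R gives 8>2]
(B,P): not NE [P1→C gives 7>4]
(B,Q): not NE [P1→C gives 8>5; P2→R gives 9>0]
(B,R): not NE [P1→A gives 9>1]
(B,S): not NE [P1→A gives 7>4; P2→R gives 9>0]
(C,P): not NE [P2→R gives 9>3]
(C,Q): not NE [P2→R gives 9>6]
(C,R): not NE [P1→A gives 9>6]
(C,S): not NE [P1→A gives 7>1; P2→R gives 9>6]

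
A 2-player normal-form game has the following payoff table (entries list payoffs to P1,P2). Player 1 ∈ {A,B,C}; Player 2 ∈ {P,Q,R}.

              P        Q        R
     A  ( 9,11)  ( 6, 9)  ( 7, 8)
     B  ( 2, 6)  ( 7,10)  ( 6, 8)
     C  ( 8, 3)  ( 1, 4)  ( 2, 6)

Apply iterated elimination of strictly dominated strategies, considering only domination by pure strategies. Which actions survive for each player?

P1 drop C (A beats it: P:9>8 Q:6>1 R:7>2)
P2 drop R (Q beats it: A:9>8 B:10>8)
P1→{A,B} P2→{P,Q}

Survivors P1:{A,B} P2:{P,Q}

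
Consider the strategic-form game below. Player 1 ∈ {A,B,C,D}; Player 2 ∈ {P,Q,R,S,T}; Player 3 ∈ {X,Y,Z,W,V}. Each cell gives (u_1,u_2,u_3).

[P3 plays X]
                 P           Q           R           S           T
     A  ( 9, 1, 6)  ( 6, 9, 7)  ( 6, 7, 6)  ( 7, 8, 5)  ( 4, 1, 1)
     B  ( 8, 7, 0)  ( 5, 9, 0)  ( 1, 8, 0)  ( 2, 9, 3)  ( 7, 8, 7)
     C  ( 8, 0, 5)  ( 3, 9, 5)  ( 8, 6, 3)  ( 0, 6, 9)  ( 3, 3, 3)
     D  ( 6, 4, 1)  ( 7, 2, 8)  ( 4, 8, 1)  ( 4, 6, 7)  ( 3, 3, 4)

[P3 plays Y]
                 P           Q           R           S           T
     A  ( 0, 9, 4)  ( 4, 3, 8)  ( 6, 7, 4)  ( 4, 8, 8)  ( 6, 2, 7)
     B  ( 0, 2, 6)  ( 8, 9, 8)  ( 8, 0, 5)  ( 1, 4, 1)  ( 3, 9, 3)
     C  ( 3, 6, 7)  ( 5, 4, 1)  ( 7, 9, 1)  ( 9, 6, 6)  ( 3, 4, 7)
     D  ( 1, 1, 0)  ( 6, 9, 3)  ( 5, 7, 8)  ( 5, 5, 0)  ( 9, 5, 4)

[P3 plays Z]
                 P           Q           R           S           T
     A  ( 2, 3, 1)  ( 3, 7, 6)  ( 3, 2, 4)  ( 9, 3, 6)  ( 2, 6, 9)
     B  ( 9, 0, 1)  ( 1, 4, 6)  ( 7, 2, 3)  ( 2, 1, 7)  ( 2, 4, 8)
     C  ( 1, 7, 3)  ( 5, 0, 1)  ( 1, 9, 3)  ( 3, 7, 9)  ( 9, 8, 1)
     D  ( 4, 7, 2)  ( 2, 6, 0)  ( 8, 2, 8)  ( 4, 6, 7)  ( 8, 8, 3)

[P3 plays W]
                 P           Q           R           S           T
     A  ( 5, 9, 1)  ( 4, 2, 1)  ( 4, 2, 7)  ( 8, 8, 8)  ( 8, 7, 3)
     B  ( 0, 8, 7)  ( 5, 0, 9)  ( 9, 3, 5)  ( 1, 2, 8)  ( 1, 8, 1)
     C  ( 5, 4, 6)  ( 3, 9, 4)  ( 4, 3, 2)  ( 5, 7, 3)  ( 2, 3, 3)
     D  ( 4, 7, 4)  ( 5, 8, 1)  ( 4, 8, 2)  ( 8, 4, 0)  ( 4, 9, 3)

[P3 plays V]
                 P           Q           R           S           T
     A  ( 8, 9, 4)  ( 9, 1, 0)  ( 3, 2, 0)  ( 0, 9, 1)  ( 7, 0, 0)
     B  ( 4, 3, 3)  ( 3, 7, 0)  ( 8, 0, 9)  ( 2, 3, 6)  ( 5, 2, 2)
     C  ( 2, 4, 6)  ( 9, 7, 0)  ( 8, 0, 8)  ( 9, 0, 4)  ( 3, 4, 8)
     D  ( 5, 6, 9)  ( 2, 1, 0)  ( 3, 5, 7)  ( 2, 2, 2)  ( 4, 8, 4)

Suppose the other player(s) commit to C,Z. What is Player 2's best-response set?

u_2(P vs C,Z) = 7
u_2(Q vs C,Z) = 0
u_2(R vs C,Z) = 9
u_2(S vs C,Z) = 7
u_2(T vs C,Z) = 8
max payoff 9 at {R}

BR_2 = {R}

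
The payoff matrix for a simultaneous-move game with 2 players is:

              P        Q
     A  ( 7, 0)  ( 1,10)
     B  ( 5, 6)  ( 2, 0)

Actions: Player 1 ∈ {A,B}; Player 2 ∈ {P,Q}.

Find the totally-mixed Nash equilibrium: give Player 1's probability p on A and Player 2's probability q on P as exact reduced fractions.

P1 mixes 3/8 on A; P2 mixes 1/3 on P

P1 indiff ⇒ q·7+(1-q)·1 = q·5+(1-q)·2 ⇒ q(2) = (1-q)(1) ⇒ q = 1/3
P2 indiff ⇒ p·0+(1-p)·6 = p·10+(1-p)·0 ⇒ p(-10) = (1-p)(-6) ⇒ p = 3/8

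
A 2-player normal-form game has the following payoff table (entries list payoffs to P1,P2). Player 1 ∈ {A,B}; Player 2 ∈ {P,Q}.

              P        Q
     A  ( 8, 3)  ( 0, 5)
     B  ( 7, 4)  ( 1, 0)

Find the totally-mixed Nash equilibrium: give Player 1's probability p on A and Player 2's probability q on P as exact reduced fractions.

P1 mixes 2/3 on A; P2 mixes 1/2 on P

P1 indiff ⇒ q·8+(1-q)·0 = q·7+(1-q)·1 ⇒ q(1) = (1-q)(1) ⇒ q = 1/2
P2 indiff ⇒ p·3+(1-p)·4 = p·5+(1-p)·0 ⇒ p(-2) = (1-p)(-4) ⇒ p = 2/3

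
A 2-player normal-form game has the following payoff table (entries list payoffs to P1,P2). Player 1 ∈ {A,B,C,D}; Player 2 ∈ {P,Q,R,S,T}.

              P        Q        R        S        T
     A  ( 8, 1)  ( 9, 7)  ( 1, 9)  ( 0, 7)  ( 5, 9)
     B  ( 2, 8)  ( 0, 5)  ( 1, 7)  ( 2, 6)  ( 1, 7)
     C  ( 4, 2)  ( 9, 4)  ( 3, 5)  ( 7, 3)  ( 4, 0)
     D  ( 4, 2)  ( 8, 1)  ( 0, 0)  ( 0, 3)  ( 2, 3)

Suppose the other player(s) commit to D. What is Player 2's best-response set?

P2 best: {S,T}

u_2(P vs D) = 2
u_2(Q vs D) = 1
u_2(R vs D) = 0
u_2(S vs D) = 3
u_2(T vs D) = 3
max payoff 3 at {S,T}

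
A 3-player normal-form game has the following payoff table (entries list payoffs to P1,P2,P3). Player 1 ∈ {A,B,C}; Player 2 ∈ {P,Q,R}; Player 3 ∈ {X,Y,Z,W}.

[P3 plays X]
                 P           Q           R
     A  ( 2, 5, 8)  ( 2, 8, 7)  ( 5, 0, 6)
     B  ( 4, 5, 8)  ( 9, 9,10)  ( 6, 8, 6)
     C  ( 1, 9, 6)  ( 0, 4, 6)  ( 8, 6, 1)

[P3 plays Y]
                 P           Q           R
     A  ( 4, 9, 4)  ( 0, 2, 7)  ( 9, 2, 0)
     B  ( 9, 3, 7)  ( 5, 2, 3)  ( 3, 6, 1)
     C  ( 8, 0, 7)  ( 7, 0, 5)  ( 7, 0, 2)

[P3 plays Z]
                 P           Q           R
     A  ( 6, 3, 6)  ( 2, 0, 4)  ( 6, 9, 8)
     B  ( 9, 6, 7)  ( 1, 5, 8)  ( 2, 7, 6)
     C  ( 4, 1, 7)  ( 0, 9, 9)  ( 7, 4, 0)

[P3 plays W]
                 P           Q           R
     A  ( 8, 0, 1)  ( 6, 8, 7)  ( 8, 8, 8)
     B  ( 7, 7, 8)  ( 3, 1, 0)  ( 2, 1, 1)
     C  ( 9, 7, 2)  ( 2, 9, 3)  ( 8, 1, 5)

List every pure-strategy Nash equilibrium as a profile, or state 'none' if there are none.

(A,P,X): not NE [P1→B gives 4>2; P2→Q gives 8>5]
(A,P,Y): not NE [P1→B gives 9>4; P3→X gives 8>4]
(A,P,Z): not NE [P1→B gives 9>6; P2→R gives 9>3; P3→X gives 8>6]
(A,P,W): not NE [P1→C gives 9>8; P2→R gives 8>0; P3→X gives 8>1]
(A,Q,X): not NE [P1→B gives 9>2]
(A,Q,Y): not NE [P1→C gives 7>0; P2→P gives 9>2]
(A,Q,Z): not NE [P2→R gives 9>0; P3→W gives 7>4]
(A,Q,W): NE
(A,R,X): not NE [P1→C gives 8>5; P2→Q gives 8>0; P3→W gives 8>6]
(A,R,Y): not NE [P2→P gives 9>2; P3→W gives 8>0]
(A,R,Z): not NE [P1→C gives 7>6]
(A,R,W): NE
(B,P,X): not NE [P2→Q gives 9>5]
(B,P,Y): not NE [P2→R gives 6>3; P3→W gives 8>7]
(B,P,Z): not NE [P2→R gives 7>6; P3→W gives 8>7]
(B,P,W): not NE [P1→C gives 9>7]
(B,Q,X): NE
(B,Q,Y): not NE [P1→C gives 7>5; P2→R gives 6>2; P3→X gives 10>3]
(B,Q,Z): not NE [P1→A gives 2>1; P2→R gives 7>5; P3→X gives 10>8]
(B,Q,W): not NE [P1→A gives 6>3; P2→P gives 7>1; P3→X gives 10>0]
(B,R,X): not NE [P1→C gives 8>6; P2→Q gives 9>8]
(B,R,Y): not NE [P1→A gives 9>3; P3→Z gives 6>1]
(B,R,Z): not NE [P1→C gives 7>2]
(B,R,W): not NE [P1→C gives 8>2; P2→P gives 7>1; P3→Z gives 6>1]
(C,P,X): not NE [P1→B gives 4>1; P3→Z gives 7>6]
(C,P,Y): not NE [P1→B gives 9>8]
(C,P,Z): not NE [P1→B gives 9>4; P2→Q gives 9>1]
(C,P,W): not NE [P2→Q gives 9>7; P3→Z gives 7>2]
(C,Q,X): not NE [P1→B gives 9>0; P2→P gives 9>4; P3→Z gives 9>6]
(C,Q,Y): not NE [P3→Z gives 9>5]
(C,Q,Z): not NE [P1→A gives 2>0]
(C,Q,W): not NE [P1→A gives 6>2; P3→Z gives 9>3]
(C,R,X): not NE [P2→P gives 9>6; P3→W gives 5>1]
(C,R,Y): not NE [P1→A gives 9>7; P3→W gives 5>2]
(C,R,Z): not NE [P2→Q gives 9>4; P3→W gives 5>0]
(C,R,W): not NE [P2→Q gives 9>1]

PSNE = {(A,Q,W), (A,R,W), (B,Q,X)}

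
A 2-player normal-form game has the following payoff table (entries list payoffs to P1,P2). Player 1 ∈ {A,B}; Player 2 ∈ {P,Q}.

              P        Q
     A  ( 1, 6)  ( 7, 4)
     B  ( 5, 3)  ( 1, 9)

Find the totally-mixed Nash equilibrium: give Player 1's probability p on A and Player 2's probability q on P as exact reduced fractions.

P1 indiff ⇒ q·1+(1-q)·7 = q·5+(1-q)·1 ⇒ q(-4) = (1-q)(-6) ⇒ q = 3/5
P2 indiff ⇒ p·6+(1-p)·3 = p·4+(1-p)·9 ⇒ p(2) = (1-p)(6) ⇒ p = 3/4

p=3/4, q=3/5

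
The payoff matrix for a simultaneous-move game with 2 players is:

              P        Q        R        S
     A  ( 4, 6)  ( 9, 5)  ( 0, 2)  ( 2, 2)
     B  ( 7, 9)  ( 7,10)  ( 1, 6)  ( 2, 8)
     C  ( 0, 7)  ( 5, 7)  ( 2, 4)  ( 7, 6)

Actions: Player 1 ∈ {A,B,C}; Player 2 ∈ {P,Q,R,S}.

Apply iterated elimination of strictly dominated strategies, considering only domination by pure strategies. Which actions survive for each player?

Remaining: P1:{A,B} P2:{P,Q}

P2 drop R (P beats it: A:6>2 B:9>6 C:7>4)
P2 drop S (P beats it: A:6>2 B:9>8 C:7>6)
P1 drop C (A beats it: P:4>0 Q:9>5)
P1→{A,B} P2→{P,Q}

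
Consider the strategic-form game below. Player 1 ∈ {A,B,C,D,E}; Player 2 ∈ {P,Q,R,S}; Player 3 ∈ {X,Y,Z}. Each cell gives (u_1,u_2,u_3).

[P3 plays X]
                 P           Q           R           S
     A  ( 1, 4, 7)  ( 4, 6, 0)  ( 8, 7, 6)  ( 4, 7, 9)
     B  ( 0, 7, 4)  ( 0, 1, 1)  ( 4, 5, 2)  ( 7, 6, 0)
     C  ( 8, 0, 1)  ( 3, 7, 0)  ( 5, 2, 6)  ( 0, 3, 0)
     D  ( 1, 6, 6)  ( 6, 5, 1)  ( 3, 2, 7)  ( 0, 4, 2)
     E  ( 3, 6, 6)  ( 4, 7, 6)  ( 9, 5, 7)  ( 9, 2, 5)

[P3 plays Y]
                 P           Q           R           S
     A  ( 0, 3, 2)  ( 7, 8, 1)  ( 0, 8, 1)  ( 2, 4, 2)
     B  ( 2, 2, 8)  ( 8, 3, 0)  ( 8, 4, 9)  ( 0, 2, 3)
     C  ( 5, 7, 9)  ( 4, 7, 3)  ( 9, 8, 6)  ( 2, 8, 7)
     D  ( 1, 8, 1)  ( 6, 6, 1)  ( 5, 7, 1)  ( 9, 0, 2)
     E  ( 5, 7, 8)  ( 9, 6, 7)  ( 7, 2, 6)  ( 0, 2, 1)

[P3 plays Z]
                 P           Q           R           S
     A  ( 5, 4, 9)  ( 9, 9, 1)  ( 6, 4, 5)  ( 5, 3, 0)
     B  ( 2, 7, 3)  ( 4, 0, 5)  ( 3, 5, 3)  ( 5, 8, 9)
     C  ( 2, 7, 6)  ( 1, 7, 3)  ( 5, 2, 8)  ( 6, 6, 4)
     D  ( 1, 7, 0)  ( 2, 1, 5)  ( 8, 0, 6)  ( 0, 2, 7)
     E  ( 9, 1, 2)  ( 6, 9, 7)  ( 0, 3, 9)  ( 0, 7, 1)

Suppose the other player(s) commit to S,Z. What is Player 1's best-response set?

u_1(A vs S,Z) = 5
u_1(B vs S,Z) = 5
u_1(C vs S,Z) = 6
u_1(D vs S,Z) = 0
u_1(E vs S,Z) = 0
max payoff 6 at {C}

argmax u_1 = {C}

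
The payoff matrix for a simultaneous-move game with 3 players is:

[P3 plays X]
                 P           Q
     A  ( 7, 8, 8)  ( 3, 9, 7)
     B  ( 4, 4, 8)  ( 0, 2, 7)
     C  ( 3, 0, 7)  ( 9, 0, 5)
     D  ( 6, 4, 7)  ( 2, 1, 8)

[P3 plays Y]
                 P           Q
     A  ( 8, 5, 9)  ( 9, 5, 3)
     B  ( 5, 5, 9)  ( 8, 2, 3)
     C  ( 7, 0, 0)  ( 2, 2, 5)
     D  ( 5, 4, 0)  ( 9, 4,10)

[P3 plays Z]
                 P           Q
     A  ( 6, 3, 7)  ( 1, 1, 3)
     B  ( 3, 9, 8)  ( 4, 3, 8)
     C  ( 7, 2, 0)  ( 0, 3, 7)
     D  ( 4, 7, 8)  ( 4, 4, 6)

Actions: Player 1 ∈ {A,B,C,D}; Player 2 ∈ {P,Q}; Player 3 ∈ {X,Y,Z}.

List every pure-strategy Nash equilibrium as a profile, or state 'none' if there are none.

(A,P,X): not NE [P2→Q gives 9>8; P3→Y gives 9>8]
(A,P,Y): NE
(A,P,Z): not NE [P1→C gives 7>6; P3→Y gives 9>7]
(A,Q,X): not NE [P1→C gives 9>3]
(A,Q,Y): not NE [P3→X gives 7>3]
(A,Q,Z): not NE [P1→D gives 4>1; P2→P gives 3>1; P3→X gives 7>3]
(B,P,X): not NE [P1→A gives 7>4; P3→Y gives 9>8]
(B,P,Y): not NE [P1→A gives 8>5]
(B,P,Z): not NE [P1→C gives 7>3; P3→Y gives 9>8]
(B,Q,X): not NE [P1→C gives 9>0; P2→P gives 4>2; P3→Z gives 8>7]
(B,Q,Y): not NE [P1→D gives 9>8; P2→P gives 5>2; P3→Z gives 8>3]
(B,Q,Z): not NE [P2→P gives 9>3]
(C,P,X): not NE [P1→A gives 7>3]
(C,P,Y): not NE [P1→A gives 8>7; P2→Q gives 2>0; P3→X gives 7>0]
(C,P,Z): not NE [P2→Q gives 3>2; P3→X gives 7>0]
(C,Q,X): not NE [P3→Z gives 7>5]
(C,Q,Y): not NE [P1→D gives 9>2; P3→Z gives 7>5]
(C,Q,Z): not NE [P1→D gives 4>0]
(D,P,X): not NE [P1→A gives 7>6; P3→Z gives 8>7]
(D,P,Y): not NE [P1→A gives 8>5; P3→Z gives 8>0]
(D,P,Z): not NE [P1→C gives 7>4]
(D,Q,X): not NE [P1→C gives 9>2; P2→P gives 4>1; P3→Y gives 10>8]
(D,Q,Y): NE
(D,Q,Z): not NE [P2→P gives 7>4; P3→Y gives 10>6]

Nash profiles: (A,P,Y), (D,Q,Y)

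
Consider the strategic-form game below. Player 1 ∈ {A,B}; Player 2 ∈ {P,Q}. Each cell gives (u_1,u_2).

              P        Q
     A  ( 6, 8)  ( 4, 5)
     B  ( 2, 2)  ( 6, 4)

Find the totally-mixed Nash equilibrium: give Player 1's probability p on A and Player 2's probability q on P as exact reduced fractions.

P1 mixes 2/5 on A; P2 mixes 1/3 on P

P1 indiff ⇒ q·6+(1-q)·4 = q·2+(1-q)·6 ⇒ q(4) = (1-q)(2) ⇒ q = 1/3
P2 indiff ⇒ p·8+(1-p)·2 = p·5+(1-p)·4 ⇒ p(3) = (1-p)(2) ⇒ p = 2/5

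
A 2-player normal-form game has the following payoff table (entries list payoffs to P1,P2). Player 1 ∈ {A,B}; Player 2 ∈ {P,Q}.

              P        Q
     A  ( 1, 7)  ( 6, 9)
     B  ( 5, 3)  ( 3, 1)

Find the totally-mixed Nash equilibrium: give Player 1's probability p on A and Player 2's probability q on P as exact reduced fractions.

P1 indiff ⇒ q·1+(1-q)·6 = q·5+(1-q)·3 ⇒ q(-4) = (1-q)(-3) ⇒ q = 3/7
P2 indiff ⇒ p·7+(1-p)·3 = p·9+(1-p)·1 ⇒ p(-2) = (1-p)(-2) ⇒ p = 1/2

P1 mixes 1/2 on A; P2 mixes 3/7 on P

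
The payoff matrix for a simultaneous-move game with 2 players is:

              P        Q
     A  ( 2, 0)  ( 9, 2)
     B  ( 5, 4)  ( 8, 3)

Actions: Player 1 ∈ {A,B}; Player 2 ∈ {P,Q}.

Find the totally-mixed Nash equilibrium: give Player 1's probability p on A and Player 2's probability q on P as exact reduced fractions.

P1 indiff ⇒ q·2+(1-q)·9 = q·5+(1-q)·8 ⇒ q(-3) = (1-q)(-1) ⇒ q = 1/4
P2 indiff ⇒ p·0+(1-p)·4 = p·2+(1-p)·3 ⇒ p(-2) = (1-p)(-1) ⇒ p = 1/3

(p,q) = (1/3, 1/4)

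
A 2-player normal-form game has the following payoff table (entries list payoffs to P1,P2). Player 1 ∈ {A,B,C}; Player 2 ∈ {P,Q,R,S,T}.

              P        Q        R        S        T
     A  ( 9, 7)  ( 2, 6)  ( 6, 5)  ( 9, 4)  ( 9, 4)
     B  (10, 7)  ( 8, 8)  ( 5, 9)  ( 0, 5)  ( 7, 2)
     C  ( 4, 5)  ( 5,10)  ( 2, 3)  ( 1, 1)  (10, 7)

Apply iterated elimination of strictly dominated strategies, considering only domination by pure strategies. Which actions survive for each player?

P2 drop S (P beats it: A:7>4 B:7>5 C:5>1)
P2 drop T (Q beats it: A:6>4 B:8>2 C:10>7)
P1 drop C (B beats it: P:10>4 Q:8>5 R:5>2)
P1→{A,B} P2→{P,Q,R}

Remaining: P1:{A,B} P2:{P,Q,R}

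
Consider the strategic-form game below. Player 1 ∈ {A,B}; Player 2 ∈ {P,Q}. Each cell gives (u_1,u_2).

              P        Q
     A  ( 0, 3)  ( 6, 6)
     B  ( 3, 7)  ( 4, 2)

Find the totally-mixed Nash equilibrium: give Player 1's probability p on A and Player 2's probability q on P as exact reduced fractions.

(p,q) = (5/8, 2/5)

P1 indiff ⇒ q·0+(1-q)·6 = q·3+(1-q)·4 ⇒ q(-3) = (1-q)(-2) ⇒ q = 2/5
P2 indiff ⇒ p·3+(1-p)·7 = p·6+(1-p)·2 ⇒ p(-3) = (1-p)(-5) ⇒ p = 5/8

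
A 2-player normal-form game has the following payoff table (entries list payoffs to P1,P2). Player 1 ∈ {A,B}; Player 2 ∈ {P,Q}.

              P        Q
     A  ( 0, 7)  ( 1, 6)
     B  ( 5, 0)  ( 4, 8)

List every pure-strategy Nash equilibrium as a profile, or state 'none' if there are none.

NE set: (B,Q)

(A,P): not NE [P1→B gives 5>0]
(A,Q): not NE [P1→B gives 4>1; P2→P gives 7>6]
(B,P): not NE [P2→Q gives 8>0]
(B,Q): NE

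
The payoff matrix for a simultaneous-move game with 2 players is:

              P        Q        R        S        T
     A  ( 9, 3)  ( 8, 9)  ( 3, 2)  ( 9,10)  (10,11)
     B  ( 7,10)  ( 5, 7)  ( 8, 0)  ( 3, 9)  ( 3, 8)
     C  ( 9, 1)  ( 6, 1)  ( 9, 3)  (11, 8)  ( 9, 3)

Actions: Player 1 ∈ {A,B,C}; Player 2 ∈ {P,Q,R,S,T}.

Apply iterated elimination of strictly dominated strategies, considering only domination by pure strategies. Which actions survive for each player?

P1 drop B (C beats it: P:9>7 Q:6>5 R:9>8 S:11>3 T:9>3)
P2 drop P (S beats it: A:10>3 C:8>1)
P2 drop Q (S beats it: A:10>9 C:8>1)
P2 drop R (S beats it: A:10>2 C:8>3)
P1→{A,C} P2→{S,T}

IESDS → P1:{A,C} P2:{S,T}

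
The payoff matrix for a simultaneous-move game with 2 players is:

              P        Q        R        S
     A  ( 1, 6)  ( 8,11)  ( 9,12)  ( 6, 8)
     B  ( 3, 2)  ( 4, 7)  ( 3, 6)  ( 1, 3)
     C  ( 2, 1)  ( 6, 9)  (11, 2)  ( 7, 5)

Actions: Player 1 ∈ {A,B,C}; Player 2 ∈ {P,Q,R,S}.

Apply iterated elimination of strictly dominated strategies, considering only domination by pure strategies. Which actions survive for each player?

IESDS → P1:{A,C} P2:{Q,R}

P2 drop P (Q beats it: A:11>6 B:7>2 C:9>1)
P1 drop B (A beats it: Q:8>4 R:9>3 S:6>1)
P2 drop S (Q beats it: A:11>8 C:9>5)
P1→{A,C} P2→{Q,R}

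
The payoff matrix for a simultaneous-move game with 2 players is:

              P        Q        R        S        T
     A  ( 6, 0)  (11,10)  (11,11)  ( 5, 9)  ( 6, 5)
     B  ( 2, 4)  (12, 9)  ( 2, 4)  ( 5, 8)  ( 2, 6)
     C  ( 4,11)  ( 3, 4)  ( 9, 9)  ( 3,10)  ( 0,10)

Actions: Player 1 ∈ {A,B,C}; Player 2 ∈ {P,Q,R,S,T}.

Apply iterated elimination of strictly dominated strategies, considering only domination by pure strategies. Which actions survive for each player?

P1 drop C (A beats it: P:6>4 Q:11>3 R:11>9 S:5>3 T:6>0)
P2 drop P (Q beats it: A:10>0 B:9>4)
P2 drop S (Q beats it: A:10>9 B:9>8)
P2 drop T (Q beats it: A:10>5 B:9>6)
P1→{A,B} P2→{Q,R}

IESDS → P1:{A,B} P2:{Q,R}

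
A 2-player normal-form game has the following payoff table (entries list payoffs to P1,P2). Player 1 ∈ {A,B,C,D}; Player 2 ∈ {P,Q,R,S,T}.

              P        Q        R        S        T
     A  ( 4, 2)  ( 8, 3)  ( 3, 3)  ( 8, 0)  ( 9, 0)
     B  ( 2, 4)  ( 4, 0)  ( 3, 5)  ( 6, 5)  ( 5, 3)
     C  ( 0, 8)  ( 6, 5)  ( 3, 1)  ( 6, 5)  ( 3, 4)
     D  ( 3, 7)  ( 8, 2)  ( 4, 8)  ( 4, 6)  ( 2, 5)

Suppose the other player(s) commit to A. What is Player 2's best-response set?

BR_2 = {Q,R}

u_2(P vs A) = 2
u_2(Q vs A) = 3
u_2(R vs A) = 3
u_2(S vs A) = 0
u_2(T vs A) = 0
max payoff 3 at {Q,R}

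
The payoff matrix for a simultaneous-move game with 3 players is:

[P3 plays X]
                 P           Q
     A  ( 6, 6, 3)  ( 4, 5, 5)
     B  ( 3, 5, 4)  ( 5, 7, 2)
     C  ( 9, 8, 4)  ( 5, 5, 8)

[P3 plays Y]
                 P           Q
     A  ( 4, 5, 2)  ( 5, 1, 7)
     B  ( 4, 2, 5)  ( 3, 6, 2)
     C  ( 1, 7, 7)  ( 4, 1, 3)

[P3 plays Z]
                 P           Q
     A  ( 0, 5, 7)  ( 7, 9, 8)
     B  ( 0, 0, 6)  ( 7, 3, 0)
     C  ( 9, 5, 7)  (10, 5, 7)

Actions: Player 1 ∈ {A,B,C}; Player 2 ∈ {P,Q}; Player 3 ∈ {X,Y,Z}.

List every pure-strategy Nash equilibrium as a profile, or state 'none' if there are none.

Nash profiles: (B,Q,X), (C,P,Z)

(A,P,X): not NE [P1→C gives 9>6; P3→Z gives 7>3]
(A,P,Y): not NE [P3→Z gives 7>2]
(A,P,Z): not NE [P1→C gives 9>0; P2→Q gives 9>5]
(A,Q,X): not NE [P1→C gives 5>4; P2→P gives 6>5; P3→Z gives 8>5]
(A,Q,Y): not NE [P2→P gives 5>1; P3→Z gives 8>7]
(A,Q,Z): not NE [P1→C gives 10>7]
(B,P,X): not NE [P1→C gives 9>3; P2→Q gives 7>5; P3→Z gives 6>4]
(B,P,Y): not NE [P2→Q gives 6>2; P3→Z gives 6>5]
(B,P,Z): not NE [P1→C gives 9>0; P2→Q gives 3>0]
(B,Q,X): NE
(B,Q,Y): not NE [P1→A gives 5>3]
(B,Q,Z): not NE [P1→C gives 10>7; P3→Y gives 2>0]
(C,P,X): not NE [P3→Z gives 7>4]
(C,P,Y): not NE [P1→B gives 4>1]
(C,P,Z): NE
(C,Q,X): not NE [P2→P gives 8>5]
(C,Q,Y): not NE [P1→A gives 5>4; P2→P gives 7>1; P3→X gives 8>3]
(C,Q,Z): not NE [P3→X gives 8>7]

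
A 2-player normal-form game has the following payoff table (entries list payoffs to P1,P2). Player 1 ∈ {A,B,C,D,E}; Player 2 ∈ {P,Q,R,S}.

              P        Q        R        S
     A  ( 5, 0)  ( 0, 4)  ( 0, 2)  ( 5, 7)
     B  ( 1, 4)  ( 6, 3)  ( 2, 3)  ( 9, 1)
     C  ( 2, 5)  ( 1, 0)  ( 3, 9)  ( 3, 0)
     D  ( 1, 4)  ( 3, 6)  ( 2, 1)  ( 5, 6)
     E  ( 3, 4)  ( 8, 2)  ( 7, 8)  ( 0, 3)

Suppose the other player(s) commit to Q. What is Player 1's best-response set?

argmax u_1 = {E}

u_1(A vs Q) = 0
u_1(B vs Q) = 6
u_1(C vs Q) = 1
u_1(D vs Q) = 3
u_1(E vs Q) = 8
max payoff 8 at {E}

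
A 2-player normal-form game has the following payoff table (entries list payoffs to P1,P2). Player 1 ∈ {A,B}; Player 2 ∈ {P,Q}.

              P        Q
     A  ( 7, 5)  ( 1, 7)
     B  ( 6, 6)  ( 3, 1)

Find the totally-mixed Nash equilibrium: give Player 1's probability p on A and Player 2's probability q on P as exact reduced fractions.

P1 indiff ⇒ q·7+(1-q)·1 = q·6+(1-q)·3 ⇒ q(1) = (1-q)(2) ⇒ q = 2/3
P2 indiff ⇒ p·5+(1-p)·6 = p·7+(1-p)·1 ⇒ p(-2) = (1-p)(-5) ⇒ p = 5/7

p=5/7, q=2/3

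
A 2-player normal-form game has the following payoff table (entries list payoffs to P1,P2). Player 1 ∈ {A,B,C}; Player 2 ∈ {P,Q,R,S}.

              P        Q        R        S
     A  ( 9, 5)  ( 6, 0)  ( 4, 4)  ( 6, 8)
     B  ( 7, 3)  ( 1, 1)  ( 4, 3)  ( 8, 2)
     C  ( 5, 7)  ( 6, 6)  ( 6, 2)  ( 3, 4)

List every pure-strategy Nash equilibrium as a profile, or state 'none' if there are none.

Equilibria: none

(A,P): not NE [P2→S gives 8>5]
(A,Q): not NE [P2→S gives 8>0]
(A,R): not NE [P1→C gives 6>4; P2→S gives 8>4]
(A,S): not NE [P1→B gives 8>6]
(B,P): not NE [P1→A gives 9>7]
(B,Q): not NE [P1→C gives 6>1; P2→R gives 3>1]
(B,R): not NE [P1→C gives 6>4]
(B,S): not NE [P2→R gives 3>2]
(C,P): not NE [P1→A gives 9>5]
(C,Q): not NE [P2→P gives 7>6]
(C,R): not NE [P2→P gives 7>2]
(C,S): not NE [P1→B gives 8>3; P2→P gives 7>4]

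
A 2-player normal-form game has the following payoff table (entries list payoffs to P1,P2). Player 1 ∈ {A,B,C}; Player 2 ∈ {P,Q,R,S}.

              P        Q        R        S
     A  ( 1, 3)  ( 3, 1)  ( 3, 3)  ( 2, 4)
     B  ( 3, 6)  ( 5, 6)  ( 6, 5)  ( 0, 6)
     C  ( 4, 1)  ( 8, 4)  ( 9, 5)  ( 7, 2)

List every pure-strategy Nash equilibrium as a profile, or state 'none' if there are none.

(A,P): not NE [P1→C gives 4>1; P2→S gives 4>3]
(A,Q): not NE [P1→C gives 8>3; P2→S gives 4>1]
(A,R): not NE [P1→C gives 9>3; P2→S gives 4>3]
(A,S): not NE [P1→C gives 7>2]
(B,P): not NE [P1→C gives 4>3]
(B,Q): not NE [P1→C gives 8>5]
(B,R): not NE [P1→C gives 9>6; P2→S gives 6>5]
(B,S): not NE [P1→C gives 7>0]
(C,P): not NE [P2→R gives 5>1]
(C,Q): not NE [P2→R gives 5>4]
(C,R): NE
(C,S): not NE [P2→R gives 5>2]

NE set: (C,R)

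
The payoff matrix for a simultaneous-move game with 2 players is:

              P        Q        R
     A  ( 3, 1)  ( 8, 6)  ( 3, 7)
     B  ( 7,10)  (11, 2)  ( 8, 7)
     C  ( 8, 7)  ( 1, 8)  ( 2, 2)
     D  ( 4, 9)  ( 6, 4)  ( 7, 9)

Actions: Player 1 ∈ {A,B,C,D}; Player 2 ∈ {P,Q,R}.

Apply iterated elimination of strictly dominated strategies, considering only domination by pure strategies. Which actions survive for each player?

P1 drop A (B beats it: P:7>3 Q:11>8 R:8>3)
P1 drop D (B beats it: P:7>4 Q:11>6 R:8>7)
P2 drop R (P beats it: B:10>7 C:7>2)
P1→{B,C} P2→{P,Q}

IESDS → P1:{B,C} P2:{P,Q}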